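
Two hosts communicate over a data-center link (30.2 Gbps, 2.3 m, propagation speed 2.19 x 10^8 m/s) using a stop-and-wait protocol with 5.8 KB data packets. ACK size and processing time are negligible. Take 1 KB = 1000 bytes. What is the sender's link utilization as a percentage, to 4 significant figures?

98.65 %

t_tx = L/R = 46400/30200000000 = 1.53642e-06 s.
t_prop = 2.3/219000000 = 1.05023e-08 s; RTT = 2.10046e-08 s.
Cycle = t_tx + RTT = 1.55743e-06 s.
Utilization = t_tx / cycle = 1.53642e-06/1.55743e-06 = 98.65 %.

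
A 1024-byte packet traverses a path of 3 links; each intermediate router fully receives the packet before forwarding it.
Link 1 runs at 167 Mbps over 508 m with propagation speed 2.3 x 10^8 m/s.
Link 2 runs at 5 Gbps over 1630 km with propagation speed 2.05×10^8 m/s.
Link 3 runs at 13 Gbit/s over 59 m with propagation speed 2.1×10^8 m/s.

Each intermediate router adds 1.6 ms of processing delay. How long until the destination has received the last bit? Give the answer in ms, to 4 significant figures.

L = 1024 × 8 = 8192 bits.
Transmission delays (L/R per hop): 0.0490539, 0.0016384, 0.000630154 ms; sum = 0.0513224 ms.
Propagation delays (d/s per hop): 0.0022087, 7.95122, 0.000280952 ms; sum = 7.95371 ms.
Processing at 2 router(s): 2 × 1.6 ms = 3.2 ms.
End-to-end = 11.21 ms.

11.21 ms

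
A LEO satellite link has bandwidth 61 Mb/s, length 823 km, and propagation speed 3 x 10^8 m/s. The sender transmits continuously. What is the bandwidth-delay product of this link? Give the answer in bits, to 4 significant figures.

167300 bits

Propagation delay = 823000 / 300000000 = 0.00274333 s.
BDP = R × t_prop = 61000000 × 0.00274333 = 167343 bits.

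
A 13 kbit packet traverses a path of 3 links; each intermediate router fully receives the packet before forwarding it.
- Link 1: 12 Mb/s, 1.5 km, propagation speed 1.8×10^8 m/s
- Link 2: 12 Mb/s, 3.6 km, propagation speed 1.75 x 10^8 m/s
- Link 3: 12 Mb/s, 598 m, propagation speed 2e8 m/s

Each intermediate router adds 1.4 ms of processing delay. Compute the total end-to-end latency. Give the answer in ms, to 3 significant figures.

6.08 ms

L = 13000 bits.
Transmission delay per hop = L/R = 13000/12000000 = 1.08333 ms; 3 hops → 3.25 ms.
Propagation delays (d/s per hop): 0.00833333, 0.0205714, 0.00299 ms; sum = 0.0318948 ms.
Processing at 2 router(s): 2 × 1.4 ms = 2.8 ms.
End-to-end = 6.08 ms.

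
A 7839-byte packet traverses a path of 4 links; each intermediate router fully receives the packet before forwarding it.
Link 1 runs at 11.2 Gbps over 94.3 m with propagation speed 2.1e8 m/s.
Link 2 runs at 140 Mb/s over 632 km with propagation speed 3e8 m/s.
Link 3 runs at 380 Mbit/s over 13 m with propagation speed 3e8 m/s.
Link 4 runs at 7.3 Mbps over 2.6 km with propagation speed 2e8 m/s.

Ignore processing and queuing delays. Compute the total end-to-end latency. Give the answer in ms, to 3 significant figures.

11.3 ms

L = 7839 × 8 = 62712 bits.
Transmission delays (L/R per hop): 0.00559929, 0.447943, 0.165032, 8.59068 ms; sum = 9.20926 ms.
Propagation delays (d/s per hop): 0.000449048, 2.10667, 4.33333e-05, 0.013 ms; sum = 2.12016 ms.
End-to-end = 11.3 ms.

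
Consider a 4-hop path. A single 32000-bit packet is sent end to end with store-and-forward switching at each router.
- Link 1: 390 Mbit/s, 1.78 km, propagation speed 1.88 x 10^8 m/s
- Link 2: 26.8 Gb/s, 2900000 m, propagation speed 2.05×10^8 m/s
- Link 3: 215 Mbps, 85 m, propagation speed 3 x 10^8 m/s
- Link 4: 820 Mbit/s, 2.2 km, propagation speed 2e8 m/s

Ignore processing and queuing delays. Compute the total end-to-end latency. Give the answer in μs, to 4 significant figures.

14440 μs

Transmission delays (L/R per hop): 82.0513, 1.19403, 148.837, 39.0244 μs; sum = 271.107 μs.
Propagation delays (d/s per hop): 9.46809, 14146.3, 0.283333, 11 μs; sum = 14167.1 μs.
End-to-end = 14440 μs.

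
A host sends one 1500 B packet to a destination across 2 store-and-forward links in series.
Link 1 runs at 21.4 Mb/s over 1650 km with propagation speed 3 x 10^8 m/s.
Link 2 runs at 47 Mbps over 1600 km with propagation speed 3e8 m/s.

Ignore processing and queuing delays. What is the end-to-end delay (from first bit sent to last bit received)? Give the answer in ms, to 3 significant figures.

L = 1500 × 8 = 12000 bits.
Transmission delays (L/R per hop): 0.560748, 0.255319 ms; sum = 0.816067 ms.
Propagation delays (d/s per hop): 5.5, 5.33333 ms; sum = 10.8333 ms.
End-to-end = 11.6 ms.

11.6 ms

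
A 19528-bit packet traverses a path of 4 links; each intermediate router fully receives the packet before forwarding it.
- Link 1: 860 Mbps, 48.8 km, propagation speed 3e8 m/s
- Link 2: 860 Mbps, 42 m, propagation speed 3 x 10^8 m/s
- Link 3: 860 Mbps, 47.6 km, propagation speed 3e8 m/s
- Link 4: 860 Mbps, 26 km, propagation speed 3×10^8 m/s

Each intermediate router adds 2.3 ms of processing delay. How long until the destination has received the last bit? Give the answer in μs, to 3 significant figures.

7400 μs

Transmission delay per hop = L/R = 19528/860000000 = 22.707 μs; 4 hops → 90.8279 μs.
Propagation delays (d/s per hop): 162.667, 0.14, 158.667, 86.6667 μs; sum = 408.14 μs.
Processing at 3 router(s): 3 × 2.3 ms = 6900 μs.
End-to-end = 7400 μs.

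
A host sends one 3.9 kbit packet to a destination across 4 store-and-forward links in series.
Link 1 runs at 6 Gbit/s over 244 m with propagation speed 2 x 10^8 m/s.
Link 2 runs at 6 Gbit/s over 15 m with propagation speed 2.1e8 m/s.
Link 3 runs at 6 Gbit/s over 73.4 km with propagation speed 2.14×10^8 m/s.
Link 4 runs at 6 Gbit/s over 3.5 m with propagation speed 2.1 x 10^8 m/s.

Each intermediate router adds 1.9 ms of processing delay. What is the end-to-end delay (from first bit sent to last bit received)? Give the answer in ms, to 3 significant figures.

6.05 ms

L = 3900 bits.
Transmission delay per hop = L/R = 3900/6000000000 = 0.00065 ms; 4 hops → 0.0026 ms.
Propagation delays (d/s per hop): 0.00122, 7.14286e-05, 0.342991, 1.66667e-05 ms; sum = 0.344299 ms.
Processing at 3 router(s): 3 × 1.9 ms = 5.7 ms.
End-to-end = 6.05 ms.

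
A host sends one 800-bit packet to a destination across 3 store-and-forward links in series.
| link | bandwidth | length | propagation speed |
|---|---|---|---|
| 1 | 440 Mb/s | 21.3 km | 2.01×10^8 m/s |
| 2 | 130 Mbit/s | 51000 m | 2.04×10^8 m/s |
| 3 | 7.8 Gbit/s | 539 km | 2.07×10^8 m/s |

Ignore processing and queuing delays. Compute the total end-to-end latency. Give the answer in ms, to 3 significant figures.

2.97 ms

Transmission delays (L/R per hop): 0.00181818, 0.00615385, 0.000102564 ms; sum = 0.00807459 ms.
Propagation delays (d/s per hop): 0.10597, 0.25, 2.60386 ms; sum = 2.95983 ms.
End-to-end = 2.97 ms.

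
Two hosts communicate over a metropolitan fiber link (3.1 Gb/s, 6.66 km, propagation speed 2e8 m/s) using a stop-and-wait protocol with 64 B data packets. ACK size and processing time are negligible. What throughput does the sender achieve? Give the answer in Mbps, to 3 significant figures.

t_tx = L/R = 512/3100000000 = 1.65161e-07 s.
t_prop = 6660/200000000 = 3.33e-05 s; RTT = 6.66e-05 s.
Cycle = t_tx + RTT = 6.67652e-05 s.
Throughput = L / cycle = 512 / 6.67652e-05 = 7.67 Mbps.

7.67 Mbps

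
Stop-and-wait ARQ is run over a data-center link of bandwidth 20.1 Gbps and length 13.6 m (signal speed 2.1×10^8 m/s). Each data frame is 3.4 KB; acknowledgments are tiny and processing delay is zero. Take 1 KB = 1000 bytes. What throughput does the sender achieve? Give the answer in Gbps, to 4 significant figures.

18.34 Gbps

t_tx = L/R = 27200/20100000000 = 1.35323e-06 s.
t_prop = 13.6/210000000 = 6.47619e-08 s; RTT = 1.29524e-07 s.
Cycle = t_tx + RTT = 1.48276e-06 s.
Throughput = L / cycle = 27200 / 1.48276e-06 = 18.34 Gbps.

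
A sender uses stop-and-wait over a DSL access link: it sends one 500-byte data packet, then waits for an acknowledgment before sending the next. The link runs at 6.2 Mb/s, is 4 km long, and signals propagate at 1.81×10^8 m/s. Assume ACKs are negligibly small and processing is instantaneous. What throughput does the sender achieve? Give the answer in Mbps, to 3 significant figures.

t_tx = L/R = 4000/6200000 = 0.000645161 s.
t_prop = 4000/181000000 = 2.20994e-05 s; RTT = 4.41989e-05 s.
Cycle = t_tx + RTT = 0.00068936 s.
Throughput = L / cycle = 4000 / 0.00068936 = 5.80 Mbps.

5.80 Mbps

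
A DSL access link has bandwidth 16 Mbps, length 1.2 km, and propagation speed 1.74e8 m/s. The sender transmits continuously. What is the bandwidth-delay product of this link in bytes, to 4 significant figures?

13.79 bytes

Propagation delay = 1200 / 174000000 = 6.89655e-06 s.
BDP = R × t_prop = 16000000 × 6.89655e-06 = 110.345 bits.
In bytes: 110.345/8 = 13.79 bytes.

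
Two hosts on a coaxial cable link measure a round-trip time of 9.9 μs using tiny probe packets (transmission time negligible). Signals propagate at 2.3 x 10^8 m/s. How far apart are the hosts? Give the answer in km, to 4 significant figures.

One-way propagation = RTT/2 = 4.95 μs.
d = s × t = 2.3e+08 × 4.95e-06 = 1.139 km.

1.139 km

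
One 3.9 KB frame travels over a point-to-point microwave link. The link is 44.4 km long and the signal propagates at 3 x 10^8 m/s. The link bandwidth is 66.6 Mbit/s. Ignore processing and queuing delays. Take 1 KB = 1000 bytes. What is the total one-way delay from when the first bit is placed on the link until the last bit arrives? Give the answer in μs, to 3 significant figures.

616 μs

L = 31200 bits.
Transmission delay = L/R = 31200 / 6.66e+07 = 468.468 μs.
Propagation delay = d/s = 44400 m / 300000000 m/s = 148 μs.
Total = 616 μs.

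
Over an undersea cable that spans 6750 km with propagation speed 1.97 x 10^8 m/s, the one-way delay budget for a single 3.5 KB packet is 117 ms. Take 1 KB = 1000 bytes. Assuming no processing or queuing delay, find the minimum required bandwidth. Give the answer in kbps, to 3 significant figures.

L = 28000 bits.
Propagation delay = 6750000 / 197000000 = 34.264 ms.
Transmission budget = 117 − 34.264 = 82.736 ms.
R ≥ L / t_tx = 28000 bits / 0.082736 s = 338 kbps.

338 kbps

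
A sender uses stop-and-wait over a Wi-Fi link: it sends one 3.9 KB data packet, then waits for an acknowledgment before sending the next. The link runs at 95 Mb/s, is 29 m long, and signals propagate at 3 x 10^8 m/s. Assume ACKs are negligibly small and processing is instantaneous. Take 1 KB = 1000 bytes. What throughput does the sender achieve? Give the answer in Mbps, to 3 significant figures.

t_tx = L/R = 31200/95000000 = 0.000328421 s.
t_prop = 29/300000000 = 9.66667e-08 s; RTT = 1.93333e-07 s.
Cycle = t_tx + RTT = 0.000328614 s.
Throughput = L / cycle = 31200 / 0.000328614 = 94.9 Mbps.

94.9 Mbps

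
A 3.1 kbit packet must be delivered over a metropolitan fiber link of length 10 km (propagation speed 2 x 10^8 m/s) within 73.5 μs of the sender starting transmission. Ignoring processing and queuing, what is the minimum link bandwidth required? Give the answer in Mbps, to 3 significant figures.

Propagation delay = 10000 / 200000000 = 50 μs.
Transmission budget = 73.5 − 50 = 23.5 μs.
R ≥ L / t_tx = 3100 bits / 2.35e-05 s = 132 Mbps.

132 Mbps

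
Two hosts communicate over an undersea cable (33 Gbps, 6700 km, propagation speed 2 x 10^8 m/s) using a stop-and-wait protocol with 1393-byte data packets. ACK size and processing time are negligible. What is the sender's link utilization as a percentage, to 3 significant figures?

0.000504 %

t_tx = L/R = 11144/33000000000 = 3.37697e-07 s.
t_prop = 6700000/200000000 = 0.0335 s; RTT = 0.067 s.
Cycle = t_tx + RTT = 0.0670003 s.
Utilization = t_tx / cycle = 3.37697e-07/0.0670003 = 0.000504 %.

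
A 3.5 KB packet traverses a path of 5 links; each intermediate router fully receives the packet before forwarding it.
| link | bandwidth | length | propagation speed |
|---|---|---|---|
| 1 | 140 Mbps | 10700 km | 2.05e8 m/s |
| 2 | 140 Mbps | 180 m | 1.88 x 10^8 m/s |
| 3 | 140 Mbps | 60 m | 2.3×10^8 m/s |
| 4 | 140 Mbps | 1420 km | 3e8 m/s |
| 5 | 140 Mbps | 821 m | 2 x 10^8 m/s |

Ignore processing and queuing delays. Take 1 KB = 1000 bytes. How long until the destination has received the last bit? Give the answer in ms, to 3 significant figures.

L = 28000 bits.
Transmission delay per hop = L/R = 28000/140000000 = 0.2 ms; 5 hops → 1 ms.
Propagation delays (d/s per hop): 52.1951, 0.000957447, 0.00026087, 4.73333, 0.004105 ms; sum = 56.9338 ms.
End-to-end = 57.9 ms.

57.9 ms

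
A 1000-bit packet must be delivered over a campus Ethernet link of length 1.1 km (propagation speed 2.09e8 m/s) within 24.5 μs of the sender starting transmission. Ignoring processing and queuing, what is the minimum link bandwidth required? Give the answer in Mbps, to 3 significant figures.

Propagation delay = 1100 / 209000000 = 5.26316 μs.
Transmission budget = 24.5 − 5.26316 = 19.2368 μs.
R ≥ L / t_tx = 1000 bits / 1.92368e-05 s = 52.0 Mbps.

52.0 Mbps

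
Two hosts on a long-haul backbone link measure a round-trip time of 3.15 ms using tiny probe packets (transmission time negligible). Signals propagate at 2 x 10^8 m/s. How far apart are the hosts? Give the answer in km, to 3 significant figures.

315 km

One-way propagation = RTT/2 = 1.575 ms.
d = s × t = 200000000 × 0.001575 = 315 km.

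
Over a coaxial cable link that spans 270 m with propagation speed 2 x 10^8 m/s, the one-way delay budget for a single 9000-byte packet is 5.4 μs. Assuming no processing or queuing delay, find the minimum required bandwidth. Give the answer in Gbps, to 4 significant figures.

17.78 Gbps

L = 72000 bits.
Propagation delay = 270 / 200000000 = 1.35 μs.
Transmission budget = 5.4 − 1.35 = 4.05 μs.
R ≥ L / t_tx = 72000 bits / 4.05e-06 s = 17.78 Gbps.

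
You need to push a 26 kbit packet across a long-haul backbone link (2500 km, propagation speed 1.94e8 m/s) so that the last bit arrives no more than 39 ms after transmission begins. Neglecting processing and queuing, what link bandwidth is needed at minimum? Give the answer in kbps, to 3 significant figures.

996 kbps

Propagation delay = 2500000 / 194000000 = 12.8866 ms.
Transmission budget = 39 − 12.8866 = 26.1134 ms.
R ≥ L / t_tx = 26000 bits / 0.0261134 s = 996 kbps.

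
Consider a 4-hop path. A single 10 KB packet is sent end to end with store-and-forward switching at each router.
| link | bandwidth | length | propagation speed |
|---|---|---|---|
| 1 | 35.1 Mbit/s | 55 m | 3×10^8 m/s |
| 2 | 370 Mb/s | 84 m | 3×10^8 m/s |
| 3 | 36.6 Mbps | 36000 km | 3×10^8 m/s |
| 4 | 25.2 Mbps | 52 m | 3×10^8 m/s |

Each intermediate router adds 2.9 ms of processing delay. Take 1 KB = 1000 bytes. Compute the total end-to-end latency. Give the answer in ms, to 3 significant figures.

L = 80000 bits.
Transmission delays (L/R per hop): 2.2792, 0.216216, 2.18579, 3.1746 ms; sum = 7.85581 ms.
Propagation delays (d/s per hop): 0.000183333, 0.00028, 120, 0.000173333 ms; sum = 120.001 ms.
Processing at 3 router(s): 3 × 2.9 ms = 8.7 ms.
End-to-end = 137 ms.

137 ms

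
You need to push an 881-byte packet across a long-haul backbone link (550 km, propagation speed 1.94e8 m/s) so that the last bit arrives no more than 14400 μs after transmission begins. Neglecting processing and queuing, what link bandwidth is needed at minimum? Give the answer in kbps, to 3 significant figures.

609 kbps

L = 7048 bits.
Propagation delay = 550000 / 194000000 = 2835.05 μs.
Transmission budget = 14400 − 2835.05 = 11564.9 μs.
R ≥ L / t_tx = 7048 bits / 0.0115649 s = 609 kbps.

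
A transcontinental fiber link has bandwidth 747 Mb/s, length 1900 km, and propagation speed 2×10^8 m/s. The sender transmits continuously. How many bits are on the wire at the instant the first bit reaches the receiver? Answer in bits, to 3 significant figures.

Propagation delay = 1900000 / 200000000 = 0.0095 s.
BDP = R × t_prop = 747000000 × 0.0095 = 7096500 bits.

7100000 bits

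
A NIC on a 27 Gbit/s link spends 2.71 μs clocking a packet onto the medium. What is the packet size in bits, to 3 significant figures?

L = R × t_tx = 27000000000 b/s × 2.71e-06 s = 73170 bits.

73200 bits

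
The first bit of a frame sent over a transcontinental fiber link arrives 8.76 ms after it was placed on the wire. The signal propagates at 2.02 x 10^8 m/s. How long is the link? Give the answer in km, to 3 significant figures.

d = s × t_prop = 202000000 × 0.00876 = 1770 km.

1770 km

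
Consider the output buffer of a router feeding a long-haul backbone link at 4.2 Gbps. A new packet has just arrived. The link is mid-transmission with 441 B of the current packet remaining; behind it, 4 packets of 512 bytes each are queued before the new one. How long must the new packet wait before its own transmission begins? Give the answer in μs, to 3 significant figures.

Each queued packet: L/R = 4096/4200000000 = 0.975238 μs.
4 queued → 3.90095 μs.
Plus remaining 3528 bits of current packet: 0.84 μs.
Queuing delay = 4.74 μs.

4.74 μs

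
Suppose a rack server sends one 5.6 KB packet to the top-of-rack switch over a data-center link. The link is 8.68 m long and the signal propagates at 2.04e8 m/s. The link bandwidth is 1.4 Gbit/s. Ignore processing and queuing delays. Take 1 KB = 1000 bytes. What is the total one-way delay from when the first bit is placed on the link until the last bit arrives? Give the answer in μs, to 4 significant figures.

32.04 μs

L = 44800 bits.
Transmission delay = L/R = 44800 / 1400000000 = 32 μs.
Propagation delay = d/s = 8.68 m / 204000000 m/s = 0.042549 μs.
Total = 32.04 μs.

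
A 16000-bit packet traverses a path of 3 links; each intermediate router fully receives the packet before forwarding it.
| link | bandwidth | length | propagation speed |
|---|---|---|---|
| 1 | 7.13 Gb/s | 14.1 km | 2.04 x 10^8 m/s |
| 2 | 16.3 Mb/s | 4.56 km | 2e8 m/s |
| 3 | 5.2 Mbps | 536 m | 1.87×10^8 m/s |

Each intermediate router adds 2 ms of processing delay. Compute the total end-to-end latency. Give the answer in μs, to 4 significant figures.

Transmission delays (L/R per hop): 2.24404, 981.595, 3076.92 μs; sum = 4060.76 μs.
Propagation delays (d/s per hop): 69.1176, 22.8, 2.86631 μs; sum = 94.784 μs.
Processing at 2 router(s): 2 × 2 ms = 4000 μs.
End-to-end = 8156 μs.

8156 μs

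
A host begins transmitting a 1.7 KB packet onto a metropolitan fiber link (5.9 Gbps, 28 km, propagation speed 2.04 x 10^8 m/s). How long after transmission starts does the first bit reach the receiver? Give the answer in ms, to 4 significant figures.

0.1373 ms

First bit experiences only propagation delay: d/s = 28000/204000000 = 0.1373 ms.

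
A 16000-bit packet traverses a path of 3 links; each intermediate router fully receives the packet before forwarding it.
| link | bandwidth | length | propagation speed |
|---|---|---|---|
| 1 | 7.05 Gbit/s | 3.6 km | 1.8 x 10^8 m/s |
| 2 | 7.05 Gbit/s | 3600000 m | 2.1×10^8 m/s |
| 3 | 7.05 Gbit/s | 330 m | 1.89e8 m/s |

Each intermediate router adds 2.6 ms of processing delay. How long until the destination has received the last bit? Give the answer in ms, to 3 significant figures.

Transmission delay per hop = L/R = 16000/7050000000 = 0.0022695 ms; 3 hops → 0.00680851 ms.
Propagation delays (d/s per hop): 0.02, 17.1429, 0.00174603 ms; sum = 17.1646 ms.
Processing at 2 router(s): 2 × 2.6 ms = 5.2 ms.
End-to-end = 22.4 ms.

22.4 ms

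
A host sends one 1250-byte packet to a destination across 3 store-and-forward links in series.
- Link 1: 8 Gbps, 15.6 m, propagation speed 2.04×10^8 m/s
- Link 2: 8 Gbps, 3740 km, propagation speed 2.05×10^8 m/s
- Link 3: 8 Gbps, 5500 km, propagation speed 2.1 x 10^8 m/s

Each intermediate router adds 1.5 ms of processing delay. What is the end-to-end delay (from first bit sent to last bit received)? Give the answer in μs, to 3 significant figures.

L = 1250 × 8 = 10000 bits.
Transmission delay per hop = L/R = 10000/8000000000 = 1.25 μs; 3 hops → 3.75 μs.
Propagation delays (d/s per hop): 0.0764706, 18243.9, 26190.5 μs; sum = 44434.5 μs.
Processing at 2 router(s): 2 × 1.5 ms = 3000 μs.
End-to-end = 47400 μs.

47400 μs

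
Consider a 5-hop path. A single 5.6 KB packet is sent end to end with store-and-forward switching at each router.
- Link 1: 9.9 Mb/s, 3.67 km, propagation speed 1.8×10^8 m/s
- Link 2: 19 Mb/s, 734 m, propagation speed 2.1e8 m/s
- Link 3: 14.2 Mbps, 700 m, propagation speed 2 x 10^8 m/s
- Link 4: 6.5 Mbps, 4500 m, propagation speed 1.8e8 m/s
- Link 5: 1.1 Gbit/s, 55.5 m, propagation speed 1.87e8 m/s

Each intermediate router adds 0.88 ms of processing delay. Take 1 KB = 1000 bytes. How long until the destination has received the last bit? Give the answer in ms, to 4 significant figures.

20.54 ms

L = 44800 bits.
Transmission delays (L/R per hop): 4.52525, 2.35789, 3.15493, 6.89231, 0.0407273 ms; sum = 16.9711 ms.
Propagation delays (d/s per hop): 0.0203889, 0.00349524, 0.0035, 0.025, 0.000296791 ms; sum = 0.0526809 ms.
Processing at 4 router(s): 4 × 0.88 ms = 3.52 ms.
End-to-end = 20.54 ms.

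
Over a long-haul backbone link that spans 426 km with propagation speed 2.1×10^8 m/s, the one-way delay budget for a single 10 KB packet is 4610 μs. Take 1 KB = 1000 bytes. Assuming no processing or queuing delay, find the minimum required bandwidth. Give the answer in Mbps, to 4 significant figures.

L = 80000 bits.
Propagation delay = 426000 / 210000000 = 2028.57 μs.
Transmission budget = 4610 − 2028.57 = 2581.43 μs.
R ≥ L / t_tx = 80000 bits / 0.00258143 s = 30.99 Mbps.

30.99 Mbps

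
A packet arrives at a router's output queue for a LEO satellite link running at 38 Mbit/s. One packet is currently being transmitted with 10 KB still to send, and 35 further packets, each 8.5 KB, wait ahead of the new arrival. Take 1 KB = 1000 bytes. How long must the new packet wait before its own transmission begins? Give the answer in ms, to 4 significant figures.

64.74 ms

Each queued packet: L/R = 68000/38000000 = 1.78947 ms.
35 queued → 62.6316 ms.
Plus remaining 80000 bits of current packet: 2.10526 ms.
Queuing delay = 64.74 ms.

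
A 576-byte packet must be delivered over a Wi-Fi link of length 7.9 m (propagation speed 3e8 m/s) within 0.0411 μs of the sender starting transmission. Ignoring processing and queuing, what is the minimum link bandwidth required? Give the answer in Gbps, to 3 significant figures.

L = 4608 bits.
Propagation delay = 7.9 / 300000000 = 0.0263333 μs.
Transmission budget = 0.0411 − 0.0263333 = 0.0147667 μs.
R ≥ L / t_tx = 4608 bits / 1.47667e-08 s = 312 Gbps.

312 Gbps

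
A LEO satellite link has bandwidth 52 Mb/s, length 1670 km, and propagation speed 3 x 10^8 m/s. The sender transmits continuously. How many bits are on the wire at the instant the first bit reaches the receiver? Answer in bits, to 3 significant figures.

Propagation delay = 1670000 / 300000000 = 0.00556667 s.
BDP = R × t_prop = 52000000 × 0.00556667 = 289467 bits.

289000 bits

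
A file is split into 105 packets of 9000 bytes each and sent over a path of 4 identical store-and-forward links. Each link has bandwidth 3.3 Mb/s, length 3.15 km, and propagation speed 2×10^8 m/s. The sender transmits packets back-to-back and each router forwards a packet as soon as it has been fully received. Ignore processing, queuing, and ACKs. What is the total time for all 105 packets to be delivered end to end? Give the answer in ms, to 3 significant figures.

2360 ms

Per-hop transmission t_tx = L/R = 72000/3300000 = 21.8182 ms.
Per-hop propagation t_prop = 3150/200000000 = 0.01575 ms.
Pipeline fill: first packet needs 4·t_tx to clear all hops; remaining 104 packets each add one t_tx.
Total = (4+105-1)·t_tx + 4·t_prop = 108·21.8182 + 4·0.01575 = 2360 ms.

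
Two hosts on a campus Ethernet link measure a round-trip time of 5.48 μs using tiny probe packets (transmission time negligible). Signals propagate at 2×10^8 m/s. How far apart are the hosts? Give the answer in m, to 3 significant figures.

548 m

One-way propagation = RTT/2 = 2.74 μs.
d = s × t = 200000000 × 2.74e-06 = 548 m.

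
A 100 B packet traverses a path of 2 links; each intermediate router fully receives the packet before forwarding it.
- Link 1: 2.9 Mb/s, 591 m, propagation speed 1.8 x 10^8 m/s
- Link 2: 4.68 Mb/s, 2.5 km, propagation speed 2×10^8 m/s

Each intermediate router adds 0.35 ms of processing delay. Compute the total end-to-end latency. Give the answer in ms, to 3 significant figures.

L = 100 × 8 = 800 bits.
Transmission delays (L/R per hop): 0.275862, 0.17094 ms; sum = 0.446802 ms.
Propagation delays (d/s per hop): 0.00328333, 0.0125 ms; sum = 0.0157833 ms.
Processing at 1 router(s): 1 × 0.35 ms = 0.35 ms.
End-to-end = 0.813 ms.

0.813 ms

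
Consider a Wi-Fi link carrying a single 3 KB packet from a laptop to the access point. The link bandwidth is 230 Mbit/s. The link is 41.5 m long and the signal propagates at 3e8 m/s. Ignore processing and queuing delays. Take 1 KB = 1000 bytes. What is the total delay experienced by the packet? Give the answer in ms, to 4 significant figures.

0.1045 ms

L = 24000 bits.
Transmission delay = L/R = 24000 / 230000000 = 0.104348 ms.
Propagation delay = d/s = 41.5 m / 300000000 m/s = 0.000138333 ms.
Total = 0.1045 ms.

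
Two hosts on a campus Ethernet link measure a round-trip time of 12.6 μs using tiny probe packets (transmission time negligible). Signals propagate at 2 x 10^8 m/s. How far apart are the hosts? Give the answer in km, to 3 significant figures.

One-way propagation = RTT/2 = 6.3 μs.
d = s × t = 200000000 × 6.3e-06 = 1.26 km.

1.26 km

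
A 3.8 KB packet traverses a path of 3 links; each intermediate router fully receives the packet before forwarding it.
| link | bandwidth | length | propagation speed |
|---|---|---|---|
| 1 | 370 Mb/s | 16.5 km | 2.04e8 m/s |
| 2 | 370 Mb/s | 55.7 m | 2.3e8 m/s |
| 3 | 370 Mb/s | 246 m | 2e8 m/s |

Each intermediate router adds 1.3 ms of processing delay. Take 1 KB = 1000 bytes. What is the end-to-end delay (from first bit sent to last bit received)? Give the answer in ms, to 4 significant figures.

2.929 ms

L = 30400 bits.
Transmission delay per hop = L/R = 30400/370000000 = 0.0821622 ms; 3 hops → 0.246486 ms.
Propagation delays (d/s per hop): 0.0808824, 0.000242174, 0.00123 ms; sum = 0.0823545 ms.
Processing at 2 router(s): 2 × 1.3 ms = 2.6 ms.
End-to-end = 2.929 ms.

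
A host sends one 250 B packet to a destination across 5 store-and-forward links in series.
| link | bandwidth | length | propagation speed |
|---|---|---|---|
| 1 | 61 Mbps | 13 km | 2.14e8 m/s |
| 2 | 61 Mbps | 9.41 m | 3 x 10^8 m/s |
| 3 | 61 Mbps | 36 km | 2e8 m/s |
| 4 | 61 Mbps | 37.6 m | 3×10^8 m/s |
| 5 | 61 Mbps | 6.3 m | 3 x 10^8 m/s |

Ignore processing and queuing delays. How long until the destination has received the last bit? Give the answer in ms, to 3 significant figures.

L = 250 × 8 = 2000 bits.
Transmission delay per hop = L/R = 2000/61000000 = 0.0327869 ms; 5 hops → 0.163934 ms.
Propagation delays (d/s per hop): 0.0607477, 3.13667e-05, 0.18, 0.000125333, 2.1e-05 ms; sum = 0.240925 ms.
End-to-end = 0.405 ms.

0.405 ms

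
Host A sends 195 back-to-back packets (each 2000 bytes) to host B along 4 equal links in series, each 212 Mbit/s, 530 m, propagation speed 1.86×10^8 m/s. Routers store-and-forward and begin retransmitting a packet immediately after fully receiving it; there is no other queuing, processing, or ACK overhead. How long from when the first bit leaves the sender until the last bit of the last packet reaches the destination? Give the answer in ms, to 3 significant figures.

Per-hop transmission t_tx = L/R = 16000/212000000 = 0.0754717 ms.
Per-hop propagation t_prop = 530/186000000 = 0.00284946 ms.
Pipeline fill: first packet needs 4·t_tx to clear all hops; remaining 194 packets each add one t_tx.
Total = (4+195-1)·t_tx + 4·t_prop = 198·0.0754717 + 4·0.00284946 = 15.0 ms.

15.0 ms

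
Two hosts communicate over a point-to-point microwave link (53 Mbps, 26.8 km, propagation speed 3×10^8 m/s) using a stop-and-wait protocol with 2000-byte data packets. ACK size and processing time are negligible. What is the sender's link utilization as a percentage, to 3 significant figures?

t_tx = L/R = 16000/53000000 = 0.000301887 s.
t_prop = 26800/300000000 = 8.93333e-05 s; RTT = 0.000178667 s.
Cycle = t_tx + RTT = 0.000480553 s.
Utilization = t_tx / cycle = 0.000301887/0.000480553 = 62.8 %.

62.8 %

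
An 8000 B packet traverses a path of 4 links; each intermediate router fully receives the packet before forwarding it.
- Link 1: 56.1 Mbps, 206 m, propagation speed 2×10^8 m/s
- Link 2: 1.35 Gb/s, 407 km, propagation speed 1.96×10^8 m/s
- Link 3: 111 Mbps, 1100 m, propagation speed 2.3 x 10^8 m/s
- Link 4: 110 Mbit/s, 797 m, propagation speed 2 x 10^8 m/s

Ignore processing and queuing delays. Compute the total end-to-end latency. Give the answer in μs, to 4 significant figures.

L = 8000 × 8 = 64000 bits.
Transmission delays (L/R per hop): 1140.82, 47.4074, 576.577, 581.818 μs; sum = 2346.62 μs.
Propagation delays (d/s per hop): 1.03, 2076.53, 4.78261, 3.985 μs; sum = 2086.33 μs.
End-to-end = 4433 μs.

4433 μs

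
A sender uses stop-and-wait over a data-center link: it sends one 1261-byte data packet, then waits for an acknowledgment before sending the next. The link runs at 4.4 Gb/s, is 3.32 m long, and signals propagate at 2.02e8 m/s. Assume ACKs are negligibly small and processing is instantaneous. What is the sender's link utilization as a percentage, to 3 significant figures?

t_tx = L/R = 10088/4400000000 = 2.29273e-06 s.
t_prop = 3.32/202000000 = 1.64356e-08 s; RTT = 3.28713e-08 s.
Cycle = t_tx + RTT = 2.3256e-06 s.
Utilization = t_tx / cycle = 2.29273e-06/2.3256e-06 = 98.6 %.

98.6 %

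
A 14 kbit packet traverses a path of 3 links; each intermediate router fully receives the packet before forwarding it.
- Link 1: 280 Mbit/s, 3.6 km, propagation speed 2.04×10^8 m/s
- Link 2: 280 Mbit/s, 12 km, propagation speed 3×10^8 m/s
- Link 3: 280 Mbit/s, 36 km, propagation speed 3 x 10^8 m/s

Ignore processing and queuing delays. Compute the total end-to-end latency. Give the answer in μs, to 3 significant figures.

328 μs

L = 14000 bits.
Transmission delay per hop = L/R = 14000/280000000 = 50 μs; 3 hops → 150 μs.
Propagation delays (d/s per hop): 17.6471, 40, 120 μs; sum = 177.647 μs.
End-to-end = 328 μs.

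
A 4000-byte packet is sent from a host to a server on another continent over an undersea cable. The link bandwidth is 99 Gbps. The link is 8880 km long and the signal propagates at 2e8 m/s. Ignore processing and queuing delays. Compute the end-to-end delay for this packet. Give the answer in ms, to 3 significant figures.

44.4 ms

L = 4000 × 8 = 32000 bits.
Transmission delay = L/R = 32000 / 99000000000 = 0.000323232 ms.
Propagation delay = d/s = 8880000 m / 200000000 m/s = 44.4 ms.
Total = 44.4 ms.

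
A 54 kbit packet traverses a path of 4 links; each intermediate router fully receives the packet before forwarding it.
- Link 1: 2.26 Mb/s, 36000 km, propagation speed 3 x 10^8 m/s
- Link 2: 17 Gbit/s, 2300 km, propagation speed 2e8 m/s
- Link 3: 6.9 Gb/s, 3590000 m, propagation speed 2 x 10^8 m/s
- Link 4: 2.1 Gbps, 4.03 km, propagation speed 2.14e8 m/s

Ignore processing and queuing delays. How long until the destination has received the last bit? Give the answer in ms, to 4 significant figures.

173.4 ms

L = 54000 bits.
Transmission delays (L/R per hop): 23.8938, 0.00317647, 0.00782609, 0.0257143 ms; sum = 23.9305 ms.
Propagation delays (d/s per hop): 120, 11.5, 17.95, 0.0188318 ms; sum = 149.469 ms.
End-to-end = 173.4 ms.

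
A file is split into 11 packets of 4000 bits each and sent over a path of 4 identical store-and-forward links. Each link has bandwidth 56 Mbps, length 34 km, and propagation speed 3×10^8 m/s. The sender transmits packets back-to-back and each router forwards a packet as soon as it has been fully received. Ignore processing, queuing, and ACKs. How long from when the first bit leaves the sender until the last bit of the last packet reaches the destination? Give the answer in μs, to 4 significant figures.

Per-hop transmission t_tx = L/R = 4000/56000000 = 71.4286 μs.
Per-hop propagation t_prop = 34000/300000000 = 113.333 μs.
Pipeline fill: first packet needs 4·t_tx to clear all hops; remaining 10 packets each add one t_tx.
Total = (4+11-1)·t_tx + 4·t_prop = 14·71.4286 + 4·113.333 = 1453 μs.

1453 μs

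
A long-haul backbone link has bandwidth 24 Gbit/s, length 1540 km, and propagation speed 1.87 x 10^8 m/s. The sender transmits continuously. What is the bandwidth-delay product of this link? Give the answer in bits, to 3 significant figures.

Propagation delay = 1540000 / 187000000 = 0.00823529 s.
BDP = R × t_prop = 24000000000 × 0.00823529 = 197647000 bits.

198000000 bits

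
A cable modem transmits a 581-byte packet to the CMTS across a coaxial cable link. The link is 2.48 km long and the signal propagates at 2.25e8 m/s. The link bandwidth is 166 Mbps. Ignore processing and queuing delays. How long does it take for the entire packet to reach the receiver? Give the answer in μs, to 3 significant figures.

L = 581 × 8 = 4648 bits.
Transmission delay = L/R = 4648 / 166000000 = 28 μs.
Propagation delay = d/s = 2480 m / 225000000 m/s = 11.0222 μs.
Total = 39.0 μs.

39.0 μs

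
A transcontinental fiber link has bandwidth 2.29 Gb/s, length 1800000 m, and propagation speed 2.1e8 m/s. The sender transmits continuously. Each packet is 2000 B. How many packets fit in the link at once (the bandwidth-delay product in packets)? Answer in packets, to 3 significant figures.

1230 packets

Propagation delay = 1800000 / 210000000 = 0.00857143 s.
BDP = R × t_prop = 2290000000 × 0.00857143 = 19628600 bits.
In packets of 16000 bits: 1230 packets.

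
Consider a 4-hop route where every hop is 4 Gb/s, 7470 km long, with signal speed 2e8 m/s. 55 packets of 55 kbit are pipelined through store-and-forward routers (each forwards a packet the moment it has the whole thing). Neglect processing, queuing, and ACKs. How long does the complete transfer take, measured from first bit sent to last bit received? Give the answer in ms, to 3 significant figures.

Per-hop transmission t_tx = L/R = 55000/4000000000 = 0.01375 ms.
Per-hop propagation t_prop = 7470000/200000000 = 37.35 ms.
Pipeline fill: first packet needs 4·t_tx to clear all hops; remaining 54 packets each add one t_tx.
Total = (4+55-1)·t_tx + 4·t_prop = 58·0.01375 + 4·37.35 = 150 ms.

150 ms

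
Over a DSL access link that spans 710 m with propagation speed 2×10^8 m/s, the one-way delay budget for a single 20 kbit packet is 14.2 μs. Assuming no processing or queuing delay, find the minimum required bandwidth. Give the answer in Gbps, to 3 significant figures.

Propagation delay = 710 / 200000000 = 3.55 μs.
Transmission budget = 14.2 − 3.55 = 10.65 μs.
R ≥ L / t_tx = 20000 bits / 1.065e-05 s = 1.88 Gbps.

1.88 Gbps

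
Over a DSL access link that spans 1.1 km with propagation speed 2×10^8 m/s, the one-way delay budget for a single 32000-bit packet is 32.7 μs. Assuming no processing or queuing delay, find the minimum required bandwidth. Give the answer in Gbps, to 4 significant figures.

1.176 Gbps

Propagation delay = 1100 / 200000000 = 5.5 μs.
Transmission budget = 32.7 − 5.5 = 27.2 μs.
R ≥ L / t_tx = 32000 bits / 2.72e-05 s = 1.176 Gbps.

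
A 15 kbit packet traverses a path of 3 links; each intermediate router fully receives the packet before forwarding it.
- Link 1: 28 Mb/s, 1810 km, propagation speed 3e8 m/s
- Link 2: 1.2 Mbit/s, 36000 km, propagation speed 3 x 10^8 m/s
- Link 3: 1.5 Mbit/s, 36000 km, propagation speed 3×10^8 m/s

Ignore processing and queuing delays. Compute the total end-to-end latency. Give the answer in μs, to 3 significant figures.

269000 μs

L = 15000 bits.
Transmission delays (L/R per hop): 535.714, 12500, 10000 μs; sum = 23035.7 μs.
Propagation delays (d/s per hop): 6033.33, 120000, 120000 μs; sum = 246033 μs.
End-to-end = 269000 μs.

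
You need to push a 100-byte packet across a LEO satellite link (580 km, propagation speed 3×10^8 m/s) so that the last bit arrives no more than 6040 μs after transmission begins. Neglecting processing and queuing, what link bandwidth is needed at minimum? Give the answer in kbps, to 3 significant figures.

195 kbps

L = 800 bits.
Propagation delay = 580000 / 300000000 = 1933.33 μs.
Transmission budget = 6040 − 1933.33 = 4106.67 μs.
R ≥ L / t_tx = 800 bits / 0.00410667 s = 195 kbps.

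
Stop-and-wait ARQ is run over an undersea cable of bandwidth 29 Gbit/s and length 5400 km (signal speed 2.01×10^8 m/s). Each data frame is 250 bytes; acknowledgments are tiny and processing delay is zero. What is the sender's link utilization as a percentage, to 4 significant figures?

t_tx = L/R = 2000/29000000000 = 6.89655e-08 s.
t_prop = 5400000/2.01e+08 = 0.0268657 s; RTT = 0.0537313 s.
Cycle = t_tx + RTT = 0.0537314 s.
Utilization = t_tx / cycle = 6.89655e-08/0.0537314 = 0.0001284 %.

0.0001284 %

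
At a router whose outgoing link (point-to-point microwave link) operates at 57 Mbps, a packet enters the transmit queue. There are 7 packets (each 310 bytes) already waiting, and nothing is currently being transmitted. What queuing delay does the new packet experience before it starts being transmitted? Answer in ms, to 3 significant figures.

0.305 ms

Each queued packet: L/R = 2480/57000000 = 0.0435088 ms.
7 queued → 0.304561 ms.
Queuing delay = 0.305 ms.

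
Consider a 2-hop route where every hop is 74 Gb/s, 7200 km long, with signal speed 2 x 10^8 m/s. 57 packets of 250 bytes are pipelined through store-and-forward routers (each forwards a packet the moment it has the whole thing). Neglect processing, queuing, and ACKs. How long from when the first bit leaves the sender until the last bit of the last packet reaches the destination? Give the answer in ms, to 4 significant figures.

Per-hop transmission t_tx = L/R = 2000/74000000000 = 2.7027e-05 ms.
Per-hop propagation t_prop = 7200000/200000000 = 36 ms.
Pipeline fill: first packet needs 2·t_tx to clear all hops; remaining 56 packets each add one t_tx.
Total = (2+57-1)·t_tx + 2·t_prop = 58·2.7027e-05 + 2·36 = 72.00 ms.

72.00 ms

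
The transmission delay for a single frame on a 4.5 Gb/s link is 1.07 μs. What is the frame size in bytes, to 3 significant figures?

L = R × t_tx = 4500000000 b/s × 1.07e-06 s = 4815 bits.
In bytes: 4815 / 8 = 602 bytes.

602 bytes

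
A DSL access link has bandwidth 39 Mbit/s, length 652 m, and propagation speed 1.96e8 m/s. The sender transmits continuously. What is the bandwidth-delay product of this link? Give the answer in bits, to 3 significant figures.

Propagation delay = 652 / 196000000 = 3.32653e-06 s.
BDP = R × t_prop = 39000000 × 3.32653e-06 = 129.735 bits.

130 bits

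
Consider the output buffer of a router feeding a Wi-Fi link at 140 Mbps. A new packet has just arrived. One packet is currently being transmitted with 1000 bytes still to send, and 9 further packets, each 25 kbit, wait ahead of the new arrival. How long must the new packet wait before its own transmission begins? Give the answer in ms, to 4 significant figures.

Each queued packet: L/R = 25000/140000000 = 0.178571 ms.
9 queued → 1.60714 ms.
Plus remaining 8000 bits of current packet: 0.0571429 ms.
Queuing delay = 1.664 ms.

1.664 ms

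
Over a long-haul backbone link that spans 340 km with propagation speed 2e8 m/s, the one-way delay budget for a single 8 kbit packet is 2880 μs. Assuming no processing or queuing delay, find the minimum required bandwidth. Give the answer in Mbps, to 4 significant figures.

6.780 Mbps

Propagation delay = 340000 / 200000000 = 1700 μs.
Transmission budget = 2880 − 1700 = 1180 μs.
R ≥ L / t_tx = 8000 bits / 0.00118 s = 6.780 Mbps.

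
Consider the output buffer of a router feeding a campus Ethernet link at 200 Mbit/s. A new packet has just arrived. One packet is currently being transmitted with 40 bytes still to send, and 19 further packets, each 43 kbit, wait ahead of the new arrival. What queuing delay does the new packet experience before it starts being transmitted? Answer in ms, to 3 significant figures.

Each queued packet: L/R = 43000/200000000 = 0.215 ms.
19 queued → 4.085 ms.
Plus remaining 320 bits of current packet: 0.0016 ms.
Queuing delay = 4.09 ms.

4.09 ms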